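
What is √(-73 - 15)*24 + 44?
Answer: 44 + 48*I*√22 ≈ 44.0 + 225.14*I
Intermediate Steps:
√(-73 - 15)*24 + 44 = √(-88)*24 + 44 = (2*I*√22)*24 + 44 = 48*I*√22 + 44 = 44 + 48*I*√22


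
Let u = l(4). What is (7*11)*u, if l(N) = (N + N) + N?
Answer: 924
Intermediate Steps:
l(N) = 3*N (l(N) = 2*N + N = 3*N)
u = 12 (u = 3*4 = 12)
(7*11)*u = (7*11)*12 = 77*12 = 924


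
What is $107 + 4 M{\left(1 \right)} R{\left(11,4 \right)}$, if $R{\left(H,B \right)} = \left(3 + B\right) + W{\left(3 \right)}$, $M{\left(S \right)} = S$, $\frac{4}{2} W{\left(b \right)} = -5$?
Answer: $125$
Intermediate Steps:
$W{\left(b \right)} = - \frac{5}{2}$ ($W{\left(b \right)} = \frac{1}{2} \left(-5\right) = - \frac{5}{2}$)
$R{\left(H,B \right)} = \frac{1}{2} + B$ ($R{\left(H,B \right)} = \left(3 + B\right) - \frac{5}{2} = \frac{1}{2} + B$)
$107 + 4 M{\left(1 \right)} R{\left(11,4 \right)} = 107 + 4 \cdot 1 \left(\frac{1}{2} + 4\right) = 107 + 4 \cdot \frac{9}{2} = 107 + 18 = 125$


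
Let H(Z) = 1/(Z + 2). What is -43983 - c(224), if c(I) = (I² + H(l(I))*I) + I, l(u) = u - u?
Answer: -94495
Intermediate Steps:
l(u) = 0
H(Z) = 1/(2 + Z)
c(I) = I² + 3*I/2 (c(I) = (I² + I/(2 + 0)) + I = (I² + I/2) + I = I² + 3*I/2)
-43983 - c(224) = -43983 - 224*(3 + 2*224)/2 = -43983 - 224*(3 + 448)/2 = -43983 - 224*451/2 = -43983 - 1*50512 = -43983 - 50512 = -94495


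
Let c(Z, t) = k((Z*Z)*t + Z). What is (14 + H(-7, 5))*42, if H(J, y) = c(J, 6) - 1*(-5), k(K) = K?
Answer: 12852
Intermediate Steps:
c(Z, t) = Z + t*Z² (c(Z, t) = (Z*Z)*t + Z = Z²*t + Z = t*Z² + Z = Z + t*Z²)
H(J, y) = 5 + J*(1 + 6*J) (H(J, y) = J*(1 + J*6) - 1*(-5) = J*(1 + 6*J) + 5 = 5 + J*(1 + 6*J))
(14 + H(-7, 5))*42 = (14 + (5 - 7*(1 + 6*(-7))))*42 = (14 + (5 - 7*(1 - 42)))*42 = (14 + (5 - 7*(-41)))*42 = (14 + (5 + 287))*42 = (14 + 292)*42 = 306*42 = 12852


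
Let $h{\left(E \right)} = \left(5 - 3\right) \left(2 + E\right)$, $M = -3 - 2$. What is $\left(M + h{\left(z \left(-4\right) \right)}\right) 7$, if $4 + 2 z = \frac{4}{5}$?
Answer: $\frac{413}{5} \approx 82.6$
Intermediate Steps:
$z = - \frac{8}{5}$ ($z = -2 + \frac{4 \cdot \frac{1}{5}}{2} = -2 + \frac{1}{2} \cdot \frac{4}{5} = -2 + \frac{2}{5} = - \frac{8}{5} \approx -1.6$)
$M = -5$ ($M = -3 - 2 = -5$)
$h{\left(E \right)} = 4 + 2 E$ ($h{\left(E \right)} = 2 \left(2 + E\right) = 4 + 2 E$)
$\left(M + h{\left(z \left(-4\right) \right)}\right) 7 = \left(-5 + \left(4 + 2 \left(\left(- \frac{8}{5}\right) \left(-4\right)\right)\right)\right) 7 = \left(-5 + \left(4 + 2 \cdot \frac{32}{5}\right)\right) 7 = \left(-5 + \left(4 + \frac{64}{5}\right)\right) 7 = \left(-5 + \frac{84}{5}\right) 7 = \frac{59}{5} \cdot 7 = \frac{413}{5}$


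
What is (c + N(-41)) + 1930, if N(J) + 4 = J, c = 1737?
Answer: 3622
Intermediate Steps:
N(J) = -4 + J
(c + N(-41)) + 1930 = (1737 + (-4 - 41)) + 1930 = (1737 - 45) + 1930 = 1692 + 1930 = 3622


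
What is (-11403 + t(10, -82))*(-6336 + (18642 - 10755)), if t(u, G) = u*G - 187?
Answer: -19247910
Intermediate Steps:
t(u, G) = -187 + G*u (t(u, G) = G*u - 187 = -187 + G*u)
(-11403 + t(10, -82))*(-6336 + (18642 - 10755)) = (-11403 + (-187 - 82*10))*(-6336 + (18642 - 10755)) = (-11403 + (-187 - 820))*(-6336 + 7887) = (-11403 - 1007)*1551 = -12410*1551 = -19247910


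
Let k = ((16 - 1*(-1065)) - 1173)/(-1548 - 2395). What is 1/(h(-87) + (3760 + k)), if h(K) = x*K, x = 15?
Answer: 3943/9680157 ≈ 0.00040733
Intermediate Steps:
h(K) = 15*K
k = 92/3943 (k = ((16 + 1065) - 1173)/(-3943) = (1081 - 1173)*(-1/3943) = -92*(-1/3943) = 92/3943 ≈ 0.023332)
1/(h(-87) + (3760 + k)) = 1/(15*(-87) + (3760 + 92/3943)) = 1/(-1305 + 14825772/3943) = 1/(9680157/3943) = 3943/9680157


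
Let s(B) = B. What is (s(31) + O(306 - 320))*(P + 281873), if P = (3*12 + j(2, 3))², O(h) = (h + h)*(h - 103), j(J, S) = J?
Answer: 936929319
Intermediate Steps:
O(h) = 2*h*(-103 + h) (O(h) = (2*h)*(-103 + h) = 2*h*(-103 + h))
P = 1444 (P = (3*12 + 2)² = (36 + 2)² = 38² = 1444)
(s(31) + O(306 - 320))*(P + 281873) = (31 + 2*(306 - 320)*(-103 + (306 - 320)))*(1444 + 281873) = (31 + 2*(-14)*(-103 - 14))*283317 = (31 + 2*(-14)*(-117))*283317 = (31 + 3276)*283317 = 3307*283317 = 936929319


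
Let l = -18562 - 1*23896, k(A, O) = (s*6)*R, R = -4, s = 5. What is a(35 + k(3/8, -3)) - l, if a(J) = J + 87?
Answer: 42460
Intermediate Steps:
k(A, O) = -120 (k(A, O) = (5*6)*(-4) = 30*(-4) = -120)
a(J) = 87 + J
l = -42458 (l = -18562 - 23896 = -42458)
a(35 + k(3/8, -3)) - l = (87 + (35 - 120)) - 1*(-42458) = (87 - 85) + 42458 = 2 + 42458 = 42460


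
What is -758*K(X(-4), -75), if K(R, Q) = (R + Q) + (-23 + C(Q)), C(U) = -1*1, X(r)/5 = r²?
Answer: 14402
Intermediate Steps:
X(r) = 5*r²
C(U) = -1
K(R, Q) = -24 + Q + R (K(R, Q) = (R + Q) + (-23 - 1) = (Q + R) - 24 = -24 + Q + R)
-758*K(X(-4), -75) = -758*(-24 - 75 + 5*(-4)²) = -758*(-24 - 75 + 5*16) = -758*(-24 - 75 + 80) = -758*(-19) = 14402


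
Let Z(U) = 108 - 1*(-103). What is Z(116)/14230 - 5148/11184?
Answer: -2954009/6631180 ≈ -0.44547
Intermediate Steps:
Z(U) = 211 (Z(U) = 108 + 103 = 211)
Z(116)/14230 - 5148/11184 = 211/14230 - 5148/11184 = 211*(1/14230) - 5148*1/11184 = 211/14230 - 429/932 = -2954009/6631180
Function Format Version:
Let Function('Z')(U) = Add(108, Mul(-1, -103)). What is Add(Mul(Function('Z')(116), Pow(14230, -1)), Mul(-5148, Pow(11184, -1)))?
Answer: Rational(-2954009, 6631180) ≈ -0.44547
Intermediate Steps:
Function('Z')(U) = 211 (Function('Z')(U) = Add(108, 103) = 211)
Add(Mul(Function('Z')(116), Pow(14230, -1)), Mul(-5148, Pow(11184, -1))) = Add(Mul(211, Pow(14230, -1)), Mul(-5148, Pow(11184, -1))) = Add(Mul(211, Rational(1, 14230)), Mul(-5148, Rational(1, 11184))) = Add(Rational(211, 14230), Rational(-429, 932)) = Rational(-2954009, 6631180)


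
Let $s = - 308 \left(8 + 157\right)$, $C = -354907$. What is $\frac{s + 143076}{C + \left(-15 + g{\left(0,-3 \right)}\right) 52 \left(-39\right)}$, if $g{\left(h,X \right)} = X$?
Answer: $- \frac{92256}{318403} \approx -0.28975$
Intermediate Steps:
$s = -50820$ ($s = \left(-308\right) 165 = -50820$)
$\frac{s + 143076}{C + \left(-15 + g{\left(0,-3 \right)}\right) 52 \left(-39\right)} = \frac{-50820 + 143076}{-354907 + \left(-15 - 3\right) 52 \left(-39\right)} = \frac{92256}{-354907 + \left(-18\right) 52 \left(-39\right)} = \frac{92256}{-354907 - -36504} = \frac{92256}{-354907 + 36504} = \frac{92256}{-318403} = 92256 \left(- \frac{1}{318403}\right) = - \frac{92256}{318403}$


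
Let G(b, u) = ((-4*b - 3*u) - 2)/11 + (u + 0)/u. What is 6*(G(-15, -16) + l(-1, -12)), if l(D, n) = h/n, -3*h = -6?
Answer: 691/11 ≈ 62.818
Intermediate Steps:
h = 2 (h = -⅓*(-6) = 2)
G(b, u) = 9/11 - 4*b/11 - 3*u/11 (G(b, u) = (-2 - 4*b - 3*u)*(1/11) + u/u = (-2/11 - 4*b/11 - 3*u/11) + 1 = 9/11 - 4*b/11 - 3*u/11)
l(D, n) = 2/n
6*(G(-15, -16) + l(-1, -12)) = 6*((9/11 - 4/11*(-15) - 3/11*(-16)) + 2/(-12)) = 6*((9/11 + 60/11 + 48/11) + 2*(-1/12)) = 6*(117/11 - ⅙) = 6*(691/66) = 691/11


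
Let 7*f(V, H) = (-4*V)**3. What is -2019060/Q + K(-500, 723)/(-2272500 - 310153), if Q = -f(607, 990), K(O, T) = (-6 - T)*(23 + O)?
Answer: -1253445090739119/9241705288393264 ≈ -0.13563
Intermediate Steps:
f(V, H) = -64*V**3/7 (f(V, H) = (-4*V)**3/7 = (-64*V**3)/7 = -64*V**3/7)
Q = 14313506752/7 (Q = -(-64)*607**3/7 = -(-64)*223648543/7 = -1*(-14313506752/7) = 14313506752/7 ≈ 2.0448e+9)
-2019060/Q + K(-500, 723)/(-2272500 - 310153) = -2019060/14313506752/7 + (-138 - 23*723 - 6*(-500) - 1*(-500)*723)/(-2272500 - 310153) = -2019060*7/14313506752 + (-138 - 16629 + 3000 + 361500)/(-2582653) = -3533355/3578376688 + 347733*(-1/2582653) = -3533355/3578376688 - 347733/2582653 = -1253445090739119/9241705288393264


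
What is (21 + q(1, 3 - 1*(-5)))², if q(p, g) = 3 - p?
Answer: 529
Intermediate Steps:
(21 + q(1, 3 - 1*(-5)))² = (21 + (3 - 1*1))² = (21 + (3 - 1))² = (21 + 2)² = 23² = 529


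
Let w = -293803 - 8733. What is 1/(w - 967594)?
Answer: -1/1270130 ≈ -7.8732e-7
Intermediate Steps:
w = -302536
1/(w - 967594) = 1/(-302536 - 967594) = 1/(-1270130) = -1/1270130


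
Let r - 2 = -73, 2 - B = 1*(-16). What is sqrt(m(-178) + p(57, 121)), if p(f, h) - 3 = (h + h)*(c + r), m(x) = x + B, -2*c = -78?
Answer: I*sqrt(7901) ≈ 88.888*I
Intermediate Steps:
c = 39 (c = -1/2*(-78) = 39)
B = 18 (B = 2 - (-16) = 2 - 1*(-16) = 2 + 16 = 18)
r = -71 (r = 2 - 73 = -71)
m(x) = 18 + x (m(x) = x + 18 = 18 + x)
p(f, h) = 3 - 64*h (p(f, h) = 3 + (h + h)*(39 - 71) = 3 + (2*h)*(-32) = 3 - 64*h)
sqrt(m(-178) + p(57, 121)) = sqrt((18 - 178) + (3 - 64*121)) = sqrt(-160 + (3 - 7744)) = sqrt(-160 - 7741) = sqrt(-7901) = I*sqrt(7901)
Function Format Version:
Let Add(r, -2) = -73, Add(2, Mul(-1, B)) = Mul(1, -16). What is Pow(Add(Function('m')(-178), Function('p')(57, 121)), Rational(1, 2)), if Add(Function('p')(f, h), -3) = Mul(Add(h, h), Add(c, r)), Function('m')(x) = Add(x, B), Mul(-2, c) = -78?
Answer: Mul(I, Pow(7901, Rational(1, 2))) ≈ Mul(88.888, I)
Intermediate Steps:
c = 39 (c = Mul(Rational(-1, 2), -78) = 39)
B = 18 (B = Add(2, Mul(-1, Mul(1, -16))) = Add(2, Mul(-1, -16)) = Add(2, 16) = 18)
r = -71 (r = Add(2, -73) = -71)
Function('m')(x) = Add(18, x) (Function('m')(x) = Add(x, 18) = Add(18, x))
Function('p')(f, h) = Add(3, Mul(-64, h)) (Function('p')(f, h) = Add(3, Mul(Add(h, h), Add(39, -71))) = Add(3, Mul(Mul(2, h), -32)) = Add(3, Mul(-64, h)))
Pow(Add(Function('m')(-178), Function('p')(57, 121)), Rational(1, 2)) = Pow(Add(Add(18, -178), Add(3, Mul(-64, 121))), Rational(1, 2)) = Pow(Add(-160, Add(3, -7744)), Rational(1, 2)) = Pow(Add(-160, -7741), Rational(1, 2)) = Pow(-7901, Rational(1, 2)) = Mul(I, Pow(7901, Rational(1, 2)))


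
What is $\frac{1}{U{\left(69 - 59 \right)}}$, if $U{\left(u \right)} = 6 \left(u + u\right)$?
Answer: $\frac{1}{120} \approx 0.0083333$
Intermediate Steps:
$U{\left(u \right)} = 12 u$ ($U{\left(u \right)} = 6 \cdot 2 u = 12 u$)
$\frac{1}{U{\left(69 - 59 \right)}} = \frac{1}{12 \left(69 - 59\right)} = \frac{1}{12 \cdot 10} = \frac{1}{120}$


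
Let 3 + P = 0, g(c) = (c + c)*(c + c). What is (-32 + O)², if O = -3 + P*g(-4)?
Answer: 51529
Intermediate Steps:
g(c) = 4*c² (g(c) = (2*c)*(2*c) = 4*c²)
P = -3 (P = -3 + 0 = -3)
O = -195 (O = -3 - 12*(-4)² = -3 - 12*16 = -3 - 3*64 = -3 - 192 = -195)
(-32 + O)² = (-32 - 195)² = (-227)² = 51529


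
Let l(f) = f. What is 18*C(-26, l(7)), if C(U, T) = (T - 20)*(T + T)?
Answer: -3276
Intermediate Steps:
C(U, T) = 2*T*(-20 + T) (C(U, T) = (-20 + T)*(2*T) = 2*T*(-20 + T))
18*C(-26, l(7)) = 18*(2*7*(-20 + 7)) = 18*(2*7*(-13)) = 18*(-182) = -3276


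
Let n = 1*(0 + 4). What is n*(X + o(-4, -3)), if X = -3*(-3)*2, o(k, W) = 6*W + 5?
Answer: 20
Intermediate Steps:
o(k, W) = 5 + 6*W
X = 18 (X = 9*2 = 18)
n = 4 (n = 1*4 = 4)
n*(X + o(-4, -3)) = 4*(18 + (5 + 6*(-3))) = 4*(18 + (5 - 18)) = 4*(18 - 13) = 4*5 = 20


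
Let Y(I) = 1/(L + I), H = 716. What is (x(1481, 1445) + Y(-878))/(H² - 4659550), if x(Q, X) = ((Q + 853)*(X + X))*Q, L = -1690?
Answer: -25653626794079/10649223792 ≈ -2409.0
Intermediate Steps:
Y(I) = 1/(-1690 + I)
x(Q, X) = 2*Q*X*(853 + Q) (x(Q, X) = ((853 + Q)*(2*X))*Q = (2*X*(853 + Q))*Q = 2*Q*X*(853 + Q))
(x(1481, 1445) + Y(-878))/(H² - 4659550) = (2*1481*1445*(853 + 1481) + 1/(-1690 - 878))/(716² - 4659550) = (2*1481*1445*2334 + 1/(-2568))/(512656 - 4659550) = (9989730060 - 1/2568)/(-4146894) = (25653626794079/2568)*(-1/4146894) = -25653626794079/10649223792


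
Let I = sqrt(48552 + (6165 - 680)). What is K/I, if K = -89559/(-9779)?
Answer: 89559*sqrt(54037)/528427823 ≈ 0.039398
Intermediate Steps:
I = sqrt(54037) (I = sqrt(48552 + 5485) = sqrt(54037) ≈ 232.46)
K = 89559/9779 (K = -89559*(-1/9779) = 89559/9779 ≈ 9.1583)
K/I = 89559/(9779*(sqrt(54037))) = 89559*(sqrt(54037)/54037)/9779 = 89559*sqrt(54037)/528427823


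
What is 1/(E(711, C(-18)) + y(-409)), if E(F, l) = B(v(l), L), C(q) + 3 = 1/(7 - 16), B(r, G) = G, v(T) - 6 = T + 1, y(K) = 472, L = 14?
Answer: 1/486 ≈ 0.0020576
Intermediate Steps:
v(T) = 7 + T (v(T) = 6 + (T + 1) = 6 + (1 + T) = 7 + T)
C(q) = -28/9 (C(q) = -3 + 1/(7 - 16) = -3 + 1/(-9) = -3 - ⅑ = -28/9)
E(F, l) = 14
1/(E(711, C(-18)) + y(-409)) = 1/(14 + 472) = 1/486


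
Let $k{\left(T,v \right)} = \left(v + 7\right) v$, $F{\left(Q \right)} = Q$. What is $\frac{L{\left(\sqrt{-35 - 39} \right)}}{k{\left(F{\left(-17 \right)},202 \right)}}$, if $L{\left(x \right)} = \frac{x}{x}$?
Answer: $\frac{1}{42218} \approx 2.3687 \cdot 10^{-5}$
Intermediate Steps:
$L{\left(x \right)} = 1$
$k{\left(T,v \right)} = v \left(7 + v\right)$ ($k{\left(T,v \right)} = \left(7 + v\right) v = v \left(7 + v\right)$)
$\frac{L{\left(\sqrt{-35 - 39} \right)}}{k{\left(F{\left(-17 \right)},202 \right)}} = 1 \frac{1}{202 \left(7 + 202\right)} = 1 \frac{1}{202 \cdot 209} = 1 \cdot \frac{1}{42218} = \frac{1}{42218}$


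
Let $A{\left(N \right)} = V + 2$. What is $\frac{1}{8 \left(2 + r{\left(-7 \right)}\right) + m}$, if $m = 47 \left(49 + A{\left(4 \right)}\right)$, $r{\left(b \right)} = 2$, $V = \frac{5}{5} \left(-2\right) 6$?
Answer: $\frac{1}{1865} \approx 0.00053619$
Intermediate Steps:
$V = -12$ ($V = 5 \cdot \frac{1}{5} \left(-2\right) 6 = 1 \left(-2\right) 6 = \left(-2\right) 6 = -12$)
$A{\left(N \right)} = -10$ ($A{\left(N \right)} = -12 + 2 = -10$)
$m = 1833$ ($m = 47 \left(49 - 10\right) = 47 \cdot 39 = 1833$)
$\frac{1}{8 \left(2 + r{\left(-7 \right)}\right) + m} = \frac{1}{8 \left(2 + 2\right) + 1833} = \frac{1}{8 \cdot 4 + 1833} = \frac{1}{32 + 1833} = \frac{1}{1865}$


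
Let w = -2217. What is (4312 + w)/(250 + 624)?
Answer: 2095/874 ≈ 2.3970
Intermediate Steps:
(4312 + w)/(250 + 624) = (4312 - 2217)/(250 + 624) = 2095/874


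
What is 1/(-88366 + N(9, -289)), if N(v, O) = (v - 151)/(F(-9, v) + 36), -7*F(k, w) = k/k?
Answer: -251/22180860 ≈ -1.1316e-5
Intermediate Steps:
F(k, w) = -1/7 (F(k, w) = -k/(7*k) = -1/7*1 = -1/7)
N(v, O) = -1057/251 + 7*v/251 (N(v, O) = (v - 151)/(-1/7 + 36) = (-151 + v)/(251/7) = (-151 + v)*(7/251) = -1057/251 + 7*v/251)
1/(-88366 + N(9, -289)) = 1/(-88366 + (-1057/251 + (7/251)*9)) = 1/(-88366 + (-1057/251 + 63/251)) = 1/(-88366 - 994/251) = 1/(-22180860/251) = -251/22180860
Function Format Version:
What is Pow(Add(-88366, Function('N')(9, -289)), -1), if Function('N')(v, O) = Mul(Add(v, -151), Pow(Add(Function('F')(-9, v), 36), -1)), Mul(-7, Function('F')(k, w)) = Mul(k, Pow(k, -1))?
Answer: Rational(-251, 22180860) ≈ -1.1316e-5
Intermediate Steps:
Function('F')(k, w) = Rational(-1, 7) (Function('F')(k, w) = Mul(Rational(-1, 7), Mul(k, Pow(k, -1))) = Mul(Rational(-1, 7), 1) = Rational(-1, 7))
Function('N')(v, O) = Add(Rational(-1057, 251), Mul(Rational(7, 251), v)) (Function('N')(v, O) = Mul(Add(v, -151), Pow(Add(Rational(-1, 7), 36), -1)) = Mul(Add(-151, v), Pow(Rational(251, 7), -1)) = Mul(Add(-151, v), Rational(7, 251)) = Add(Rational(-1057, 251), Mul(Rational(7, 251), v)))
Pow(Add(-88366, Function('N')(9, -289)), -1) = Pow(Add(-88366, Add(Rational(-1057, 251), Mul(Rational(7, 251), 9))), -1) = Pow(Add(-88366, Add(Rational(-1057, 251), Rational(63, 251))), -1) = Pow(Add(-88366, Rational(-994, 251)), -1) = Pow(Rational(-22180860, 251), -1) = Rational(-251, 22180860)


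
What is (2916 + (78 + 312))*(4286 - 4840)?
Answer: -1831524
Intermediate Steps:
(2916 + (78 + 312))*(4286 - 4840) = (2916 + 390)*(-554) = 3306*(-554) = -1831524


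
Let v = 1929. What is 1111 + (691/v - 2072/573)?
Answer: 136045138/122813 ≈ 1107.7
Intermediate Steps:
1111 + (691/v - 2072/573) = 1111 + (691/1929 - 2072/573) = 1111 - 400105/122813 = 136045138/122813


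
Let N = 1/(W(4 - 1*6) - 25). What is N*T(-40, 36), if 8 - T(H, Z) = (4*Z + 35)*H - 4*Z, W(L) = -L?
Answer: -7312/23 ≈ -317.91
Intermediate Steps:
T(H, Z) = 8 + 4*Z - H*(35 + 4*Z) (T(H, Z) = 8 - ((4*Z + 35)*H - 4*Z) = 8 - ((35 + 4*Z)*H - 4*Z) = 8 - (H*(35 + 4*Z) - 4*Z) = 8 - (-4*Z + H*(35 + 4*Z)) = 8 + (4*Z - H*(35 + 4*Z)) = 8 + 4*Z - H*(35 + 4*Z))
N = -1/23 (N = 1/(-(4 - 1*6) - 25) = 1/(-(4 - 6) - 25) = 1/(-1*(-2) - 25) = 1/(2 - 25) = 1/(-23) = -1/23 ≈ -0.043478)
N*T(-40, 36) = -(8 - 35*(-40) + 4*36 - 4*(-40)*36)/23 = -(8 + 1400 + 144 + 5760)/23 = -1/23*7312 = -7312/23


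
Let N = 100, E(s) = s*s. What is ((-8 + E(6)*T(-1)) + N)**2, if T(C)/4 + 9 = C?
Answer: 1817104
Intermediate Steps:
E(s) = s**2
T(C) = -36 + 4*C
((-8 + E(6)*T(-1)) + N)**2 = ((-8 + 6**2*(-36 + 4*(-1))) + 100)**2 = ((-8 + 36*(-36 - 4)) + 100)**2 = ((-8 + 36*(-40)) + 100)**2 = ((-8 - 1440) + 100)**2 = (-1448 + 100)**2 = (-1348)**2 = 1817104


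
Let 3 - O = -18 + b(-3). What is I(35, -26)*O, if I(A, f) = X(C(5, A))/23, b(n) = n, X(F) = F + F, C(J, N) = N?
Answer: 1680/23 ≈ 73.043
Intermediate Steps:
X(F) = 2*F
I(A, f) = 2*A/23 (I(A, f) = (2*A)/23 = (2*A)*(1/23) = 2*A/23)
O = 24 (O = 3 - (-18 - 3) = 3 - 1*(-21) = 3 + 21 = 24)
I(35, -26)*O = ((2/23)*35)*24 = (70/23)*24 = 1680/23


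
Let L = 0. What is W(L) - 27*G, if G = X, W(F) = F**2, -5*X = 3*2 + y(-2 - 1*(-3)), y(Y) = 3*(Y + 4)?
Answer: 567/5 ≈ 113.40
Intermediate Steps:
y(Y) = 12 + 3*Y (y(Y) = 3*(4 + Y) = 12 + 3*Y)
X = -21/5 (X = -(3*2 + (12 + 3*(-2 - 1*(-3))))/5 = -(6 + (12 + 3*(-2 + 3)))/5 = -(6 + (12 + 3*1))/5 = -(6 + (12 + 3))/5 = -(6 + 15)/5 = -1/5*21 = -21/5 ≈ -4.2000)
G = -21/5 ≈ -4.2000
W(L) - 27*G = 0**2 - 27*(-21/5) = 0 + 567/5 = 567/5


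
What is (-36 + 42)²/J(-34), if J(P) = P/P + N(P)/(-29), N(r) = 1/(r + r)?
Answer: 70992/1973 ≈ 35.982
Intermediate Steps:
N(r) = 1/(2*r)
J(P) = 1 - 1/(58*P) (J(P) = P/P + (1/(2*P))/(-29) = 1 + (1/(2*P))*(-1/29) = 1 - 1/(58*P))
(-36 + 42)²/J(-34) = (-36 + 42)²/(((-1/58 - 34)/(-34))) = 6²/((-1/34*(-1973/58))) = 36/(1973/1972) = 36*(1972/1973) = 70992/1973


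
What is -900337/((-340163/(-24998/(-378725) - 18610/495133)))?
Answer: 4798132197057108/63787109081504275 ≈ 0.075221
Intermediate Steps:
-900337/((-340163/(-24998/(-378725) - 18610/495133))) = -900337/((-340163/(-24998*(-1/378725) - 18610*1/495133))) = -900337/((-340163/(24998/378725 - 18610/495133))) = -900337/((-340163/5329262484/187519245425)) = -900337/((-340163*187519245425/5329262484)) = -900337/(-63787109081504275/5329262484) = -900337*(-5329262484/63787109081504275) = 4798132197057108/63787109081504275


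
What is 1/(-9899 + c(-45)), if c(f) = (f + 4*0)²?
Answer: -1/7874 ≈ -0.00012700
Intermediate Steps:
c(f) = f² (c(f) = (f + 0)² = f²)
1/(-9899 + c(-45)) = 1/(-9899 + (-45)²) = 1/(-9899 + 2025) = 1/(-7874) = -1/7874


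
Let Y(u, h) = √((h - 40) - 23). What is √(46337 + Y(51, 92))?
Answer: √(46337 + √29) ≈ 215.27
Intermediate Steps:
Y(u, h) = √(-63 + h) (Y(u, h) = √((-40 + h) - 23) = √(-63 + h))
√(46337 + Y(51, 92)) = √(46337 + √(-63 + 92)) = √(46337 + √29)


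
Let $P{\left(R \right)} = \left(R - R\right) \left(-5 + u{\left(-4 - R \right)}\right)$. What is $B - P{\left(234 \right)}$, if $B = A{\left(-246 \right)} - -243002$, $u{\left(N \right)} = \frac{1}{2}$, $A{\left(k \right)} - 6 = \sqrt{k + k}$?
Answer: $243008 + 2 i \sqrt{123} \approx 2.4301 \cdot 10^{5} + 22.181 i$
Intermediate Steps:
$A{\left(k \right)} = 6 + \sqrt{2} \sqrt{k}$ ($A{\left(k \right)} = 6 + \sqrt{k + k} = 6 + \sqrt{2 k} = 6 + \sqrt{2} \sqrt{k}$)
$u{\left(N \right)} = \frac{1}{2}$
$B = 243008 + 2 i \sqrt{123}$ ($B = \left(6 + \sqrt{2} \sqrt{-246}\right) - -243002 = \left(6 + \sqrt{2} i \sqrt{246}\right) + 243002 = \left(6 + 2 i \sqrt{123}\right) + 243002 = 243008 + 2 i \sqrt{123} \approx 2.4301 \cdot 10^{5} + 22.181 i$)
$P{\left(R \right)} = 0$ ($P{\left(R \right)} = \left(R - R\right) \left(-5 + \frac{1}{2}\right) = 0 \left(- \frac{9}{2}\right) = 0$)
$B - P{\left(234 \right)} = \left(243008 + 2 i \sqrt{123}\right) - 0 = \left(243008 + 2 i \sqrt{123}\right) + 0 = 243008 + 2 i \sqrt{123}$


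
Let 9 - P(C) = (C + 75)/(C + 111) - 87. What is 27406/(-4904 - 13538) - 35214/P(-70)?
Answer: -13366906547/36247751 ≈ -368.77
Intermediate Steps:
P(C) = 96 - (75 + C)/(111 + C) (P(C) = 9 - ((C + 75)/(C + 111) - 87) = 9 - ((75 + C)/(111 + C) - 87) = 9 - (-87 + (75 + C)/(111 + C)) = 9 + (87 - (75 + C)/(111 + C)) = 96 - (75 + C)/(111 + C))
27406/(-4904 - 13538) - 35214/P(-70) = 27406/(-4904 - 13538) - 35214*(111 - 70)/(10581 + 95*(-70)) = 27406/(-18442) - 35214*41/(10581 - 6650) = 27406*(-1/18442) - 35214/((1/41)*3931) = -13703/9221 - 35214/3931/41 = -13703/9221 - 35214*41/3931 = -13703/9221 - 1443774/3931 = -13366906547/36247751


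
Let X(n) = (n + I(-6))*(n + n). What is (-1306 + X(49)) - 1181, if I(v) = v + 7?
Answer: 2413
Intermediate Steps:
I(v) = 7 + v
X(n) = 2*n*(1 + n) (X(n) = (n + (7 - 6))*(n + n) = (n + 1)*(2*n) = (1 + n)*(2*n) = 2*n*(1 + n))
(-1306 + X(49)) - 1181 = (-1306 + 2*49*(1 + 49)) - 1181 = (-1306 + 2*49*50) - 1181 = (-1306 + 4900) - 1181 = 3594 - 1181 = 2413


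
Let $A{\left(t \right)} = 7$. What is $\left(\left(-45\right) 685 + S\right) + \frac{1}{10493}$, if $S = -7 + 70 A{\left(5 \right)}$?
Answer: $- \frac{318378605}{10493} \approx -30342.0$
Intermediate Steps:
$S = 483$ ($S = -7 + 70 \cdot 7 = -7 + 490 = 483$)
$\left(\left(-45\right) 685 + S\right) + \frac{1}{10493} = \left(\left(-45\right) 685 + 483\right) + \frac{1}{10493} = \left(-30825 + 483\right) + \frac{1}{10493} = -30342 + \frac{1}{10493} = - \frac{318378605}{10493}$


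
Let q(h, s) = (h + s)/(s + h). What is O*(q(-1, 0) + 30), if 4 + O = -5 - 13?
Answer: -682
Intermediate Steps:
q(h, s) = 1 (q(h, s) = (h + s)/(h + s) = 1)
O = -22 (O = -4 + (-5 - 13) = -4 - 18 = -22)
O*(q(-1, 0) + 30) = -22*(1 + 30) = -22*31 = -682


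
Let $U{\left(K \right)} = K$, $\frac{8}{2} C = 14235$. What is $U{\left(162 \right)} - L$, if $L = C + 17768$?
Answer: $- \frac{84659}{4} \approx -21165.0$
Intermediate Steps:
$C = \frac{14235}{4}$ ($C = \frac{1}{4} \cdot 14235 = \frac{14235}{4} \approx 3558.8$)
$L = \frac{85307}{4}$ ($L = \frac{14235}{4} + 17768 = \frac{85307}{4} \approx 21327.0$)
$U{\left(162 \right)} - L = 162 - \frac{85307}{4} = - \frac{84659}{4}$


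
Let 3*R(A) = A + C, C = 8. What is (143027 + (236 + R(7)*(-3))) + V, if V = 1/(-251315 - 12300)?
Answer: 37762321519/263615 ≈ 1.4325e+5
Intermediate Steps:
R(A) = 8/3 + A/3 (R(A) = (A + 8)/3 = (8 + A)/3 = 8/3 + A/3)
V = -1/263615 (V = 1/(-263615) = -1/263615 ≈ -3.7934e-6)
(143027 + (236 + R(7)*(-3))) + V = (143027 + (236 + (8/3 + (⅓)*7)*(-3))) - 1/263615 = (143027 + (236 + (8/3 + 7/3)*(-3))) - 1/263615 = (143027 + (236 + 5*(-3))) - 1/263615 = (143027 + (236 - 15)) - 1/263615 = (143027 + 221) - 1/263615 = 143248 - 1/263615 = 37762321519/263615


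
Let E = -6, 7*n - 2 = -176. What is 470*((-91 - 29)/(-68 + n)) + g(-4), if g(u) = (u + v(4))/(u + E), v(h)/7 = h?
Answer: 39324/65 ≈ 604.98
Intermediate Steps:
n = -174/7 (n = 2/7 + (1/7)*(-176) = 2/7 - 176/7 = -174/7 ≈ -24.857)
v(h) = 7*h
g(u) = (28 + u)/(-6 + u) (g(u) = (u + 7*4)/(u - 6) = (u + 28)/(-6 + u) = (28 + u)/(-6 + u))
470*((-91 - 29)/(-68 + n)) + g(-4) = 470*((-91 - 29)/(-68 - 174/7)) + (28 - 4)/(-6 - 4) = 470*(-120/(-650/7)) + 24/(-10) = 470*(-120*(-7/650)) - 1/10*24 = 470*(84/65) - 12/5 = 7896/13 - 12/5 = 39324/65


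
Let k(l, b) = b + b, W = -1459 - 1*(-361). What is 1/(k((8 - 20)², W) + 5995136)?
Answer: 1/5992940 ≈ 1.6686e-7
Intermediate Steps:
W = -1098 (W = -1459 + 361 = -1098)
k(l, b) = 2*b
1/(k((8 - 20)², W) + 5995136) = 1/(2*(-1098) + 5995136) = 1/(-2196 + 5995136) = 1/5992940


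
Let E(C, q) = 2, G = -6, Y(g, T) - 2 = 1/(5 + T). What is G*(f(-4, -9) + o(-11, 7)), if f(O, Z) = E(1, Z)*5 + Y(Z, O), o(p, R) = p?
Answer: -12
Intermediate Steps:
Y(g, T) = 2 + 1/(5 + T)
f(O, Z) = 10 + (11 + 2*O)/(5 + O) (f(O, Z) = 2*5 + (11 + 2*O)/(5 + O) = 10 + (11 + 2*O)/(5 + O))
G*(f(-4, -9) + o(-11, 7)) = -6*((61 + 12*(-4))/(5 - 4) - 11) = -6*((61 - 48)/1 - 11) = -6*(1*13 - 11) = -6*(13 - 11) = -6*2 = -12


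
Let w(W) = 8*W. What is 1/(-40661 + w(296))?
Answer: -1/38293 ≈ -2.6114e-5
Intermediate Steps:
1/(-40661 + w(296)) = 1/(-40661 + 8*296) = 1/(-40661 + 2368) = 1/(-38293) = -1/38293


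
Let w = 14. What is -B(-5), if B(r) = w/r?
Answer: 14/5 ≈ 2.8000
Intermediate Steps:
B(r) = 14/r
-B(-5) = -14/(-5) = -14*(-1)/5 = -1*(-14/5) = 14/5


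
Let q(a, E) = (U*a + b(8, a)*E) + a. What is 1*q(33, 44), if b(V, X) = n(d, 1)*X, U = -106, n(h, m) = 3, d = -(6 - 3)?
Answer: 891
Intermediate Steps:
d = -3 (d = -1*3 = -3)
b(V, X) = 3*X
q(a, E) = -105*a + 3*E*a (q(a, E) = (-106*a + (3*a)*E) + a = (-106*a + 3*E*a) + a = -105*a + 3*E*a)
1*q(33, 44) = 1*(3*33*(-35 + 44)) = 1*(3*33*9) = 1*891 = 891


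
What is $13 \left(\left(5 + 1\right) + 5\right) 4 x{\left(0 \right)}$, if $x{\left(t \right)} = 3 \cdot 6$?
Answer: $10296$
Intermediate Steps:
$x{\left(t \right)} = 18$
$13 \left(\left(5 + 1\right) + 5\right) 4 x{\left(0 \right)} = 13 \left(\left(5 + 1\right) + 5\right) 4 \cdot 18 = 13 \left(6 + 5\right) 4 \cdot 18 = 13 \cdot 11 \cdot 4 \cdot 18 = 13 \cdot 44 \cdot 18 = 572 \cdot 18 = 10296$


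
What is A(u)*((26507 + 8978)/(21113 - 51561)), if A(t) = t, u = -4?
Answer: 35485/7612 ≈ 4.6617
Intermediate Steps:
A(u)*((26507 + 8978)/(21113 - 51561)) = -4*(26507 + 8978)/(21113 - 51561) = -141940/(-30448) = -141940*(-1)/30448 = -4*(-35485/30448) = 35485/7612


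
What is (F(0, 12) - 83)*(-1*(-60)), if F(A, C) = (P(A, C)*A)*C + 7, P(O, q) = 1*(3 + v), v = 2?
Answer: -4560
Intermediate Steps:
P(O, q) = 5 (P(O, q) = 1*(3 + 2) = 1*5 = 5)
F(A, C) = 7 + 5*A*C (F(A, C) = (5*A)*C + 7 = 5*A*C + 7 = 7 + 5*A*C)
(F(0, 12) - 83)*(-1*(-60)) = ((7 + 5*0*12) - 83)*(-1*(-60)) = ((7 + 0) - 83)*60 = (7 - 83)*60 = -76*60 = -4560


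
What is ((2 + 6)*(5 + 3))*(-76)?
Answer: -4864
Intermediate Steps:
((2 + 6)*(5 + 3))*(-76) = (8*8)*(-76) = 64*(-76) = -4864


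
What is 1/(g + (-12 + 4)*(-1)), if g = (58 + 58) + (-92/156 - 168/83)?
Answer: 3237/392927 ≈ 0.0082382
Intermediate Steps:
g = 367031/3237 (g = 116 + (-92*1/156 - 168*1/83) = 116 + (-23/39 - 168/83) = 116 - 8461/3237 = 367031/3237 ≈ 113.39)
1/(g + (-12 + 4)*(-1)) = 1/(367031/3237 + (-12 + 4)*(-1)) = 1/(367031/3237 - 8*(-1)) = 1/(367031/3237 + 8) = 1/(392927/3237) = 3237/392927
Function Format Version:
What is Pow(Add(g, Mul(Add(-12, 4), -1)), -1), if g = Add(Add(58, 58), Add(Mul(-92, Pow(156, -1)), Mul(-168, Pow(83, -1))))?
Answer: Rational(3237, 392927) ≈ 0.0082382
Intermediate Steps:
g = Rational(367031, 3237) (g = Add(116, Add(Mul(-92, Rational(1, 156)), Mul(-168, Rational(1, 83)))) = Add(116, Add(Rational(-23, 39), Rational(-168, 83))) = Add(116, Rational(-8461, 3237)) = Rational(367031, 3237) ≈ 113.39)
Pow(Add(g, Mul(Add(-12, 4), -1)), -1) = Pow(Add(Rational(367031, 3237), Mul(Add(-12, 4), -1)), -1) = Pow(Add(Rational(367031, 3237), Mul(-8, -1)), -1) = Pow(Add(Rational(367031, 3237), 8), -1) = Pow(Rational(392927, 3237), -1) = Rational(3237, 392927)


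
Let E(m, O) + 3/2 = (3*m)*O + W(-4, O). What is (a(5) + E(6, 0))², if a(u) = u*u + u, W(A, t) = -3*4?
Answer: 1089/4 ≈ 272.25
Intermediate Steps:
W(A, t) = -12
E(m, O) = -27/2 + 3*O*m (E(m, O) = -3/2 + ((3*m)*O - 12) = -3/2 + (3*O*m - 12) = -3/2 + (-12 + 3*O*m) = -27/2 + 3*O*m)
a(u) = u + u² (a(u) = u² + u = u + u²)
(a(5) + E(6, 0))² = (5*(1 + 5) + (-27/2 + 3*0*6))² = (5*6 + (-27/2 + 0))² = (30 - 27/2)² = (33/2)² = 1089/4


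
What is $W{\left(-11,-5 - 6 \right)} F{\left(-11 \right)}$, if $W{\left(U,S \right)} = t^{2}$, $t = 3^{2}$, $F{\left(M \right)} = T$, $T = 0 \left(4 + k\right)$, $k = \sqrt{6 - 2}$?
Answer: $0$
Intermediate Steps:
$k = 2$ ($k = \sqrt{4} = 2$)
$T = 0$ ($T = 0 \left(4 + 2\right) = 0 \cdot 6 = 0$)
$F{\left(M \right)} = 0$
$t = 9$
$W{\left(U,S \right)} = 81$ ($W{\left(U,S \right)} = 9^{2} = 81$)
$W{\left(-11,-5 - 6 \right)} F{\left(-11 \right)} = 81 \cdot 0 = 0$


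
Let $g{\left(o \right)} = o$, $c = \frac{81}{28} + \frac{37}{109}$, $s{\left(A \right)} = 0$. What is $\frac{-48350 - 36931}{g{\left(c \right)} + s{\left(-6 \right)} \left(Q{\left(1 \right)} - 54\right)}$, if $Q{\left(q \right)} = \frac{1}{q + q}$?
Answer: $- \frac{260277612}{9865} \approx -26384.0$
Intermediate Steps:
$Q{\left(q \right)} = \frac{1}{2 q}$
$c = \frac{9865}{3052}$ ($c = 81 \cdot \frac{1}{28} + 37 \cdot \frac{1}{109} = \frac{81}{28} + \frac{37}{109} = \frac{9865}{3052} \approx 3.2323$)
$\frac{-48350 - 36931}{g{\left(c \right)} + s{\left(-6 \right)} \left(Q{\left(1 \right)} - 54\right)} = \frac{-48350 - 36931}{\frac{9865}{3052} + 0 \left(\frac{1}{2 \cdot 1} - 54\right)} = - \frac{85281}{\frac{9865}{3052} + 0 \left(\frac{1}{2} \cdot 1 - 54\right)} = - \frac{85281}{\frac{9865}{3052} + 0 \left(\frac{1}{2} - 54\right)} = - \frac{85281}{\frac{9865}{3052} + 0 \left(- \frac{107}{2}\right)} = - \frac{85281}{\frac{9865}{3052} + 0} = - \frac{85281}{\frac{9865}{3052}} = \left(-85281\right) \frac{3052}{9865} = - \frac{260277612}{9865}$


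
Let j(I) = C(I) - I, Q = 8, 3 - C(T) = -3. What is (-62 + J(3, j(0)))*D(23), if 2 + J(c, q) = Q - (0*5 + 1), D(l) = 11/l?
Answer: -627/23 ≈ -27.261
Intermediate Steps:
C(T) = 6 (C(T) = 3 - 1*(-3) = 3 + 3 = 6)
j(I) = 6 - I
J(c, q) = 5 (J(c, q) = -2 + (8 - (0*5 + 1)) = -2 + (8 - (0 + 1)) = -2 + (8 - 1*1) = -2 + (8 - 1) = -2 + 7 = 5)
(-62 + J(3, j(0)))*D(23) = (-62 + 5)*(11/23) = -627/23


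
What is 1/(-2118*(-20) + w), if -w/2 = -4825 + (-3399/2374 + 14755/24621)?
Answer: 29225127/1520047513679 ≈ 1.9226e-5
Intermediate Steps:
w = 282071133959/29225127 (w = -2*(-4825 + (-3399/2374 + 14755/24621)) = -2*(-4825 - 48658409/58450254) = -2*(-282071133959/58450254) = 282071133959/29225127 ≈ 9651.7)
1/(-2118*(-20) + w) = 1/(-2118*(-20) + 282071133959/29225127) = 1/(42360 + 282071133959/29225127) = 1/(1520047513679/29225127) = 29225127/1520047513679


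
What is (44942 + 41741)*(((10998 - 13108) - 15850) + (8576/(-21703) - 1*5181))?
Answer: -43535470462417/21703 ≈ -2.0060e+9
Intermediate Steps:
(44942 + 41741)*(((10998 - 13108) - 15850) + (8576/(-21703) - 1*5181)) = 86683*((-2110 - 15850) + (8576*(-1/21703) - 5181)) = 86683*(-17960 + (-8576/21703 - 5181)) = 86683*(-17960 - 112451819/21703) = 86683*(-502237699/21703) = -43535470462417/21703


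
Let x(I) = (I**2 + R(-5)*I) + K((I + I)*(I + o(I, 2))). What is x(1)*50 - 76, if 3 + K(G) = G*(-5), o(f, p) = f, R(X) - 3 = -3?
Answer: -1176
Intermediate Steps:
R(X) = 0 (R(X) = 3 - 3 = 0)
K(G) = -3 - 5*G (K(G) = -3 + G*(-5) = -3 - 5*G)
x(I) = -3 - 19*I**2 (x(I) = (I**2 + 0*I) + (-3 - 5*(I + I)*(I + I)) = (I**2 + 0) + (-3 - 5*2*I*2*I) = I**2 + (-3 - 20*I**2) = -3 - 19*I**2)
x(1)*50 - 76 = (-3 - 19*1**2)*50 - 76 = (-3 - 19*1)*50 - 76 = (-3 - 19)*50 - 76 = -22*50 - 76 = -1100 - 76 = -1176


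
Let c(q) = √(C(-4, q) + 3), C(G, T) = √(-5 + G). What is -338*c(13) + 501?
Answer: 501 - 338*√(3 + 3*I) ≈ -142.21 - 266.42*I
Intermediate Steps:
c(q) = √(3 + 3*I) (c(q) = √(√(-5 - 4) + 3) = √(√(-9) + 3) = √(3*I + 3) = √(3 + 3*I))
-338*c(13) + 501 = -338*√(3 + 3*I) + 501 = 501 - 338*√(3 + 3*I)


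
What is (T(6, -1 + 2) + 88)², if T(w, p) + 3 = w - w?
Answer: 7225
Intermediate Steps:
T(w, p) = -3 (T(w, p) = -3 + (w - w) = -3 + 0 = -3)
(T(6, -1 + 2) + 88)² = (-3 + 88)² = 85² = 7225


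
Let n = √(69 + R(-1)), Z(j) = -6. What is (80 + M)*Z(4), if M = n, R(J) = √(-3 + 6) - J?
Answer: -480 - 6*√(70 + √3) ≈ -530.82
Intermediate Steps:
R(J) = √3 - J
n = √(70 + √3) (n = √(69 + (√3 - 1*(-1))) = √(69 + (√3 + 1)) = √(69 + (1 + √3)) = √(70 + √3) ≈ 8.4695)
M = √(70 + √3) ≈ 8.4695
(80 + M)*Z(4) = (80 + √(70 + √3))*(-6) = -480 - 6*√(70 + √3)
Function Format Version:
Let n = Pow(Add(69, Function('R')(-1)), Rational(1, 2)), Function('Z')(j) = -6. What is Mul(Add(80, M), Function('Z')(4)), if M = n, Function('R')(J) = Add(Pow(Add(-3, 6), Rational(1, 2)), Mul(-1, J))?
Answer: Add(-480, Mul(-6, Pow(Add(70, Pow(3, Rational(1, 2))), Rational(1, 2)))) ≈ -530.82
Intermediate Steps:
Function('R')(J) = Add(Pow(3, Rational(1, 2)), Mul(-1, J))
n = Pow(Add(70, Pow(3, Rational(1, 2))), Rational(1, 2)) (n = Pow(Add(69, Add(Pow(3, Rational(1, 2)), Mul(-1, -1))), Rational(1, 2)) = Pow(Add(69, Add(Pow(3, Rational(1, 2)), 1)), Rational(1, 2)) = Pow(Add(69, Add(1, Pow(3, Rational(1, 2)))), Rational(1, 2)) = Pow(Add(70, Pow(3, Rational(1, 2))), Rational(1, 2)) ≈ 8.4695)
M = Pow(Add(70, Pow(3, Rational(1, 2))), Rational(1, 2)) ≈ 8.4695
Mul(Add(80, M), Function('Z')(4)) = Mul(Add(80, Pow(Add(70, Pow(3, Rational(1, 2))), Rational(1, 2))), -6) = Add(-480, Mul(-6, Pow(Add(70, Pow(3, Rational(1, 2))), Rational(1, 2))))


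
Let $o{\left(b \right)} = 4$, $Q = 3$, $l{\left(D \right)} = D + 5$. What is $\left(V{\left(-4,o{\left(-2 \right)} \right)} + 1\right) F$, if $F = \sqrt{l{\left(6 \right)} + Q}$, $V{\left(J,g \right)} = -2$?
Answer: $- \sqrt{14} \approx -3.7417$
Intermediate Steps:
$l{\left(D \right)} = 5 + D$
$F = \sqrt{14}$ ($F = \sqrt{\left(5 + 6\right) + 3} = \sqrt{11 + 3} = \sqrt{14} \approx 3.7417$)
$\left(V{\left(-4,o{\left(-2 \right)} \right)} + 1\right) F = \left(-2 + 1\right) \sqrt{14} = - \sqrt{14}$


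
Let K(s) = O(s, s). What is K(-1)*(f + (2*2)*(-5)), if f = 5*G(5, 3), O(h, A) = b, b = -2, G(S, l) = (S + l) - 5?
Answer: 10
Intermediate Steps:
G(S, l) = -5 + S + l
O(h, A) = -2
K(s) = -2
f = 15 (f = 5*(-5 + 5 + 3) = 5*3 = 15)
K(-1)*(f + (2*2)*(-5)) = -2*(15 + (2*2)*(-5)) = -2*(15 + 4*(-5)) = -2*(15 - 20) = -2*(-5) = 10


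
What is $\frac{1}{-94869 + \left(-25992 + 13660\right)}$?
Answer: $- \frac{1}{107201} \approx -9.3283 \cdot 10^{-6}$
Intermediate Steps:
$\frac{1}{-94869 + \left(-25992 + 13660\right)} = \frac{1}{-94869 - 12332} = \frac{1}{-107201} = - \frac{1}{107201}$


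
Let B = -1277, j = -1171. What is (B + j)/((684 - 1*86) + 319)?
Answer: -2448/917 ≈ -2.6696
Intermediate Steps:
(B + j)/((684 - 1*86) + 319) = (-1277 - 1171)/((684 - 1*86) + 319) = -2448/((684 - 86) + 319) = -2448/(598 + 319) = -2448/917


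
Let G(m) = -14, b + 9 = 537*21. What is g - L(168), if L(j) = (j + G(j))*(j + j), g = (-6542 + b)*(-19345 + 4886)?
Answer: -68384978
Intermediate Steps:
b = 11268 (b = -9 + 537*21 = -9 + 11277 = 11268)
g = -68333234 (g = (-6542 + 11268)*(-19345 + 4886) = 4726*(-14459) = -68333234)
L(j) = 2*j*(-14 + j) (L(j) = (j - 14)*(j + j) = (-14 + j)*(2*j) = 2*j*(-14 + j))
g - L(168) = -68333234 - 2*168*(-14 + 168) = -68333234 - 2*168*154 = -68333234 - 1*51744 = -68333234 - 51744 = -68384978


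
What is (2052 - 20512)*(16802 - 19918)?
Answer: 57521360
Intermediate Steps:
(2052 - 20512)*(16802 - 19918) = -18460*(-3116) = 57521360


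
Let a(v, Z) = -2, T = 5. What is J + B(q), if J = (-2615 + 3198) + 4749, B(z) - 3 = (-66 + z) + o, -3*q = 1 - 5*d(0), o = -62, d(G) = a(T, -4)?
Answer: 15610/3 ≈ 5203.3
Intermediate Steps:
d(G) = -2
q = -11/3 (q = -(1 - 5*(-2))/3 = -(1 + 10)/3 = -⅓*11 = -11/3 ≈ -3.6667)
B(z) = -125 + z (B(z) = 3 + ((-66 + z) - 62) = 3 + (-128 + z) = -125 + z)
J = 5332 (J = 583 + 4749 = 5332)
J + B(q) = 5332 + (-125 - 11/3) = 5332 - 386/3 = 15610/3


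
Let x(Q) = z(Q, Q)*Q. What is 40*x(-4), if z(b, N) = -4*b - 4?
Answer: -1920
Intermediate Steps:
z(b, N) = -4 - 4*b
x(Q) = Q*(-4 - 4*Q) (x(Q) = (-4 - 4*Q)*Q = Q*(-4 - 4*Q))
40*x(-4) = 40*(-4*(-4)*(1 - 4)) = 40*(-4*(-4)*(-3)) = 40*(-48) = -1920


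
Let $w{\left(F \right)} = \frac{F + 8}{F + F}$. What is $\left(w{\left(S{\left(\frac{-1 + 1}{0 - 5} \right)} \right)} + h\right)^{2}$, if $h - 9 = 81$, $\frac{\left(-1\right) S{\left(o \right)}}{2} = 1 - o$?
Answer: $\frac{31329}{4} \approx 7832.3$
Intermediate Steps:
$S{\left(o \right)} = -2 + 2 o$ ($S{\left(o \right)} = - 2 \left(1 - o\right) = -2 + 2 o$)
$w{\left(F \right)} = \frac{8 + F}{2 F}$
$h = 90$ ($h = 9 + 81 = 90$)
$\left(w{\left(S{\left(\frac{-1 + 1}{0 - 5} \right)} \right)} + h\right)^{2} = \left(\frac{8 - \left(2 - 2 \frac{-1 + 1}{0 - 5}\right)}{2 \left(-2 + 2 \frac{-1 + 1}{0 - 5}\right)} + 90\right)^{2} = \left(\frac{8 - \left(2 - 2 \frac{0}{-5}\right)}{2 \left(-2 + 2 \frac{0}{-5}\right)} + 90\right)^{2} = \left(\frac{8 - \left(2 - 2 \cdot 0 \left(- \frac{1}{5}\right)\right)}{2 \left(-2 + 2 \cdot 0 \left(- \frac{1}{5}\right)\right)} + 90\right)^{2} = \left(\frac{8 + \left(-2 + 2 \cdot 0\right)}{2 \left(-2 + 2 \cdot 0\right)} + 90\right)^{2} = \left(\frac{8 + \left(-2 + 0\right)}{2 \left(-2 + 0\right)} + 90\right)^{2} = \left(\frac{8 - 2}{2 \left(-2\right)} + 90\right)^{2} = \left(\frac{1}{2} \left(- \frac{1}{2}\right) 6 + 90\right)^{2} = \left(- \frac{3}{2} + 90\right)^{2} = \left(\frac{177}{2}\right)^{2} = \frac{31329}{4}$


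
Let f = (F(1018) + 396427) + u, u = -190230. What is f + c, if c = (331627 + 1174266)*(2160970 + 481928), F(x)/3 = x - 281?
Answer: 3979921806322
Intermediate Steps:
F(x) = -843 + 3*x (F(x) = 3*(x - 281) = 3*(-281 + x) = -843 + 3*x)
c = 3979921597914 (c = 1505893*2642898 = 3979921597914)
f = 208408 (f = ((-843 + 3*1018) + 396427) - 190230 = ((-843 + 3054) + 396427) - 190230 = (2211 + 396427) - 190230 = 398638 - 190230 = 208408)
f + c = 208408 + 3979921597914 = 3979921806322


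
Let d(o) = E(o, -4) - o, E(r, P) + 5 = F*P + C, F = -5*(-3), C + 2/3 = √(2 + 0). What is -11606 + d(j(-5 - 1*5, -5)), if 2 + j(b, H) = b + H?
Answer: -34964/3 + √2 ≈ -11653.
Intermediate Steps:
C = -⅔ + √2 (C = -⅔ + √(2 + 0) = -⅔ + √2 ≈ 0.74755)
F = 15
E(r, P) = -17/3 + √2 + 15*P (E(r, P) = -5 + (15*P + (-⅔ + √2)) = -5 + (-⅔ + √2 + 15*P) = -17/3 + √2 + 15*P)
j(b, H) = -2 + H + b (j(b, H) = -2 + (b + H) = -2 + (H + b) = -2 + H + b)
d(o) = -197/3 + √2 - o (d(o) = (-17/3 + √2 + 15*(-4)) - o = (-17/3 + √2 - 60) - o = (-197/3 + √2) - o = -197/3 + √2 - o)
-11606 + d(j(-5 - 1*5, -5)) = -11606 + (-197/3 + √2 - (-2 - 5 + (-5 - 1*5))) = -11606 + (-197/3 + √2 - (-2 - 5 + (-5 - 5))) = -11606 + (-197/3 + √2 - (-2 - 5 - 10)) = -11606 + (-197/3 + √2 - 1*(-17)) = -11606 + (-197/3 + √2 + 17) = -11606 + (-146/3 + √2) = -34964/3 + √2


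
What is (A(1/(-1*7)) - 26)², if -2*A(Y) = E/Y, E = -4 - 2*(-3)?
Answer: 361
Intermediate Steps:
E = 2 (E = -4 + 6 = 2)
A(Y) = -1/Y
(A(1/(-1*7)) - 26)² = (-1/(1/(-1*7)) - 26)² = (-1/(1/(-7)) - 26)² = (-1/(-⅐) - 26)² = (-1*(-7) - 26)² = (7 - 26)² = (-19)² = 361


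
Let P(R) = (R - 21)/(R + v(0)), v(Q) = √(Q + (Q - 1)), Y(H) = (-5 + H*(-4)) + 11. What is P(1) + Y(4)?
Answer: -20 + 10*I ≈ -20.0 + 10.0*I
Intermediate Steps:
Y(H) = 6 - 4*H (Y(H) = (-5 - 4*H) + 11 = 6 - 4*H)
v(Q) = √(-1 + 2*Q) (v(Q) = √(Q + (-1 + Q)) = √(-1 + 2*Q))
P(R) = (-21 + R)/(I + R) (P(R) = (R - 21)/(R + √(-1 + 2*0)) = (-21 + R)/(R + √(-1 + 0)) = (-21 + R)/(R + √(-1)) = (-21 + R)/(R + I) = (-21 + R)/(I + R))
P(1) + Y(4) = (-21 + 1)/(I + 1) + (6 - 4*4) = -20/(1 + I) + (6 - 16) = ((1 - I)/2)*(-20) - 10 = -10*(1 - I) - 10 = -10 - 10*(1 - I)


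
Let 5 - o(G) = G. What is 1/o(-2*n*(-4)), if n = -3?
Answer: 1/29 ≈ 0.034483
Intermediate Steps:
o(G) = 5 - G
1/o(-2*n*(-4)) = 1/(5 - (-2*(-3))*(-4)) = 1/(5 - 6*(-4)) = 1/(5 - 1*(-24)) = 1/(5 + 24) = 1/29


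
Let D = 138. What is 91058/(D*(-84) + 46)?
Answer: -45529/5773 ≈ -7.8865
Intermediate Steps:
91058/(D*(-84) + 46) = 91058/(138*(-84) + 46) = 91058/(-11592 + 46) = 91058/(-11546) = 91058*(-1/11546) = -45529/5773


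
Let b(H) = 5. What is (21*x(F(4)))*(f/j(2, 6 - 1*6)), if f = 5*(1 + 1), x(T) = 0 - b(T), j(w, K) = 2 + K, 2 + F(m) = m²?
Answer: -525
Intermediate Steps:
F(m) = -2 + m²
x(T) = -5 (x(T) = 0 - 1*5 = 0 - 5 = -5)
f = 10 (f = 5*2 = 10)
(21*x(F(4)))*(f/j(2, 6 - 1*6)) = (21*(-5))*(10/(2 + (6 - 1*6))) = -1050/(2 + (6 - 6)) = -1050/(2 + 0) = -1050/2 = -105*5 = -525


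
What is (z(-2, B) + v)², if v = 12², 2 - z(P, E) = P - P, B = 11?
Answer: 21316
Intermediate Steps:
z(P, E) = 2 (z(P, E) = 2 - (P - P) = 2 - 1*0 = 2 + 0 = 2)
v = 144
(z(-2, B) + v)² = (2 + 144)² = 146² = 21316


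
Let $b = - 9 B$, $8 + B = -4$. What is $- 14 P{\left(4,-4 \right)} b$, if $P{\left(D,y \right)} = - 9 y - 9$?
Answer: $-40824$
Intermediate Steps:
$B = -12$ ($B = -8 - 4 = -12$)
$P{\left(D,y \right)} = -9 - 9 y$
$b = 108$ ($b = \left(-9\right) \left(-12\right) = 108$)
$- 14 P{\left(4,-4 \right)} b = - 14 \left(-9 - -36\right) 108 = - 14 \left(-9 + 36\right) 108 = \left(-14\right) 27 \cdot 108 = \left(-378\right) 108 = -40824$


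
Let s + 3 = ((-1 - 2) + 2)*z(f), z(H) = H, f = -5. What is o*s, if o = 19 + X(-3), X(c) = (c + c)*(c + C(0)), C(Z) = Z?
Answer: 74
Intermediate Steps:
X(c) = 2*c² (X(c) = (c + c)*(c + 0) = (2*c)*c = 2*c²)
s = 2 (s = -3 + ((-1 - 2) + 2)*(-5) = -3 + (-3 + 2)*(-5) = -3 - 1*(-5) = -3 + 5 = 2)
o = 37 (o = 19 + 2*(-3)² = 19 + 2*9 = 19 + 18 = 37)
o*s = 37*2 = 74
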